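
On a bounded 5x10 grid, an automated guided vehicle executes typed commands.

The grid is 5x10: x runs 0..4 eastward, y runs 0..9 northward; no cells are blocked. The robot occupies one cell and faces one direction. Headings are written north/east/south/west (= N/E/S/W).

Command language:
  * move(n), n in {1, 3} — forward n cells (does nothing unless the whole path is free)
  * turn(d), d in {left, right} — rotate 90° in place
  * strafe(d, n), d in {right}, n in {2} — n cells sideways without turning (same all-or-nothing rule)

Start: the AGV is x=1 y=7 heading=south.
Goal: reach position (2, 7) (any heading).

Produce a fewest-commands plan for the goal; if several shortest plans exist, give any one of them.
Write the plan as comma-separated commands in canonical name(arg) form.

turn(left), move(1)

begin: x=1 y=7 heading=south
t=1 turn(left) ⇒ x=1 y=7 heading=east
t=2 move(1) ⇒ x=2 y=7 heading=east
no 1-step plan works, so 2 is optimal.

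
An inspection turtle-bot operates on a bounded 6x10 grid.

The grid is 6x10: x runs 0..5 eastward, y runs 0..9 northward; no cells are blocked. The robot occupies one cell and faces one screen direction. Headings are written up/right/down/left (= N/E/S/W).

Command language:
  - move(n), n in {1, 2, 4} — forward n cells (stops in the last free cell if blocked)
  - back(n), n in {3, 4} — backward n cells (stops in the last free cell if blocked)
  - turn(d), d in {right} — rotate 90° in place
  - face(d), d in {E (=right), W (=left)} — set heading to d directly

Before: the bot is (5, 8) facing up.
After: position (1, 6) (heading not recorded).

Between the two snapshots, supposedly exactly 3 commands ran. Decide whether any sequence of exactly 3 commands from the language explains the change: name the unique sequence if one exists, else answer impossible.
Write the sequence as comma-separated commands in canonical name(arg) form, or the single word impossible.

impossible

checked all 3-command options: none fits.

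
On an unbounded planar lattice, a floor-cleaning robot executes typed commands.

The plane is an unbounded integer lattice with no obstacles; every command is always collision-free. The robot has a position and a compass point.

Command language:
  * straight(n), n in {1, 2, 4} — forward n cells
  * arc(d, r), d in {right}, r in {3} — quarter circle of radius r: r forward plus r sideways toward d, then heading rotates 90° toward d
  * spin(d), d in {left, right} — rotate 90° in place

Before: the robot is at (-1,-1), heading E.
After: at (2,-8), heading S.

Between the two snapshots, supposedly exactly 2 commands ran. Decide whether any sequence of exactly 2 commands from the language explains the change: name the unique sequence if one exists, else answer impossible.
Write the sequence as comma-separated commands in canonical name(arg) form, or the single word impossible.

key: cell and facing (now S) both changed — the 2 commands mix motion and turning
from: at (-1,-1), heading E
1. arc(right, 3) → at (2,-4), heading S
2. straight(4) → at (2,-8), heading S
no other 2-command option fits: unique.

arc(right, 3), straight(4)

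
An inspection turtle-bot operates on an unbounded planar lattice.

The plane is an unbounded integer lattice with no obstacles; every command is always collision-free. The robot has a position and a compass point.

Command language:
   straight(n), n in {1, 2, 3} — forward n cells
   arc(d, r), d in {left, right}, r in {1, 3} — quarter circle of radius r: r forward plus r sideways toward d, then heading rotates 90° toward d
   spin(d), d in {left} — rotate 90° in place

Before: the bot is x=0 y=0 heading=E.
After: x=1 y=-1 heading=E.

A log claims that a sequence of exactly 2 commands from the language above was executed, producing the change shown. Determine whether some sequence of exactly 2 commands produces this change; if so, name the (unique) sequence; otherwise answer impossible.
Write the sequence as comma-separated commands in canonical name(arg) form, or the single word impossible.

key: order matters: swapping arc(right, 1) and spin(left) lands elsewhere
from: x=0 y=0 heading=E
1. arc(right, 1) → x=1 y=-1 heading=S
2. spin(left) → x=1 y=-1 heading=E
uniquely the one of 64 2-step routes that fits.

arc(right, 1), spin(left)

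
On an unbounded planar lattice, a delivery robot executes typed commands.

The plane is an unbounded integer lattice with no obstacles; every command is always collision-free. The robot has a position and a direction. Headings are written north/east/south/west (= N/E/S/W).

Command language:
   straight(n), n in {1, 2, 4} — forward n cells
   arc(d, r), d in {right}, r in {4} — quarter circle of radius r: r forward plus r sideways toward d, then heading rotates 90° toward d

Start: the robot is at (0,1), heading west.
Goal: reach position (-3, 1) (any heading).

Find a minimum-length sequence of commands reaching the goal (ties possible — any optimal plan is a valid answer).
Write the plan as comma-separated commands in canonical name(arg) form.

straight(2), straight(1)

initial: at (0,1), heading west
1. straight(2) → at (-2,1), heading west
2. straight(1) → at (-3,1), heading west
shorter routes all fall short; 2 is best.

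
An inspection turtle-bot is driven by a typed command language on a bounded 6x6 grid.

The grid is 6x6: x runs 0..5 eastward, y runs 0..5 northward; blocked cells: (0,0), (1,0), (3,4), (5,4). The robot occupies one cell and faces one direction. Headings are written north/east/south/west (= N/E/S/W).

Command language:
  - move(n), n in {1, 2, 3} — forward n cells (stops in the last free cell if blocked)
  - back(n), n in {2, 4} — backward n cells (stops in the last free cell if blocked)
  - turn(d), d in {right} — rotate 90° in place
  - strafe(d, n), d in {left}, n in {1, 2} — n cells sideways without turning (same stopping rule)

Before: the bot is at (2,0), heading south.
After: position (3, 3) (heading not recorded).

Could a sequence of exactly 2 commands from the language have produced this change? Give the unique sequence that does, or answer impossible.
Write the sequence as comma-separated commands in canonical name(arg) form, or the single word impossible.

strafe(left, 1), back(4)

key: back(4) is stopped early by the blocked cell at (3,4)
begin: at (2,0), heading south
[1] after strafe(left, 1): at (3,0), heading south
[2] after back(4): at (3,3), heading south
all 64 alternatives checked — unique.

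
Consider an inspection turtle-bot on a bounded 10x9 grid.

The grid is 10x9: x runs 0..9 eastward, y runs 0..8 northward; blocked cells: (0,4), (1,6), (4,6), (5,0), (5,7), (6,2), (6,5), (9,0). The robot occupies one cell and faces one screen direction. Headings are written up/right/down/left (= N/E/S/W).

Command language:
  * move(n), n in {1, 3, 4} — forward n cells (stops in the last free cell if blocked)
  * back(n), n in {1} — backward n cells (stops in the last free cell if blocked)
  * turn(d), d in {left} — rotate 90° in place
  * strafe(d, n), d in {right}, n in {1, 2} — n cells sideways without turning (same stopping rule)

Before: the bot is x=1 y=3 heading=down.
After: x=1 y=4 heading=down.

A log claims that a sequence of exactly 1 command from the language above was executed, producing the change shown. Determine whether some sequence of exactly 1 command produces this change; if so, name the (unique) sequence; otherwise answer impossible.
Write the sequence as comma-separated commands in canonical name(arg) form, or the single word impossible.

back(1)

key: heading stays S — the single command does not turn
start: x=1 y=3 heading=down
[1] after back(1): x=1 y=4 heading=down
all 7 alternatives checked — unique.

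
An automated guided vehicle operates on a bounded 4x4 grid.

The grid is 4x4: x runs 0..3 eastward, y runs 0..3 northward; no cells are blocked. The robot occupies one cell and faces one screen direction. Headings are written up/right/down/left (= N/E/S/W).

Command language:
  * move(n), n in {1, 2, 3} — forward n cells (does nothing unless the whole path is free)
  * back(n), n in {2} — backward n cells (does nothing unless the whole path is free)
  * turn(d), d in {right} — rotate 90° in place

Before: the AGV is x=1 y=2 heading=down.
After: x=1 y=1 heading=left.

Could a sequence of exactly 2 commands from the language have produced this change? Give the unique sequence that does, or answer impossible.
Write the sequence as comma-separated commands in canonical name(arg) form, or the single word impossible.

move(1), turn(right)

key: order matters: swapping move(1) and turn(right) lands elsewhere
begin: x=1 y=2 heading=down
1. move(1) → x=1 y=1 heading=down
2. turn(right) → x=1 y=1 heading=left
no other 2-command option fits: unique.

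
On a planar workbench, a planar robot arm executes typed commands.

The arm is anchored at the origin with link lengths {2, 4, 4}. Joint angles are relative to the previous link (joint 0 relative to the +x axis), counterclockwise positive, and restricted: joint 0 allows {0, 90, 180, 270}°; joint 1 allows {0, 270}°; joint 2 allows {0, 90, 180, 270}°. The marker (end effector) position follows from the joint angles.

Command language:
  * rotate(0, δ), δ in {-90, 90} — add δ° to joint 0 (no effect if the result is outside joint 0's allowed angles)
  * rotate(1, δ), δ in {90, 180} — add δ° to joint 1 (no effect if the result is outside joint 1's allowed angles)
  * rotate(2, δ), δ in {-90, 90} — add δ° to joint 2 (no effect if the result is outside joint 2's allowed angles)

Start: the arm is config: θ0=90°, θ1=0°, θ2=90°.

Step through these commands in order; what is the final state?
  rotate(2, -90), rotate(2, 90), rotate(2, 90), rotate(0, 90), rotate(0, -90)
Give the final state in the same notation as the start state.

from: config: θ0=90°, θ1=0°, θ2=90°
1. rotate(2, -90) → config: θ0=90°, θ1=0°, θ2=0°
2. rotate(2, 90) → config: θ0=90°, θ1=0°, θ2=90°
3. rotate(2, 90) → config: θ0=90°, θ1=0°, θ2=180°
4. rotate(0, 90) → config: θ0=180°, θ1=0°, θ2=180°
5. rotate(0, -90) → config: θ0=90°, θ1=0°, θ2=180°

config: θ0=90°, θ1=0°, θ2=180°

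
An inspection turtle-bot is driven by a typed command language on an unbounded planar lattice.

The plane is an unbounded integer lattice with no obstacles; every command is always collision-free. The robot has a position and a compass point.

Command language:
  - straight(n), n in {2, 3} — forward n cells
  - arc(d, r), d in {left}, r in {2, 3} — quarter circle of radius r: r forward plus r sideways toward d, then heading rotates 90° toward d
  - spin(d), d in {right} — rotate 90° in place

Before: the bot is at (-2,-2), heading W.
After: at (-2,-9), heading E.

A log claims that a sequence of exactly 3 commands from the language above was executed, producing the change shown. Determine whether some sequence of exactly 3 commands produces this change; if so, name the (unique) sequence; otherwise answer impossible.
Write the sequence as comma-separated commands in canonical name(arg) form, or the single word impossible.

arc(left, 2), straight(3), arc(left, 2)

key: cell and facing (now E) both changed — the 3 commands mix motion and turning
initial: at (-2,-2), heading W
1. arc(left, 2) → at (-4,-4), heading S
2. straight(3) → at (-4,-7), heading S
3. arc(left, 2) → at (-2,-9), heading E
no rival 3-sequence matches.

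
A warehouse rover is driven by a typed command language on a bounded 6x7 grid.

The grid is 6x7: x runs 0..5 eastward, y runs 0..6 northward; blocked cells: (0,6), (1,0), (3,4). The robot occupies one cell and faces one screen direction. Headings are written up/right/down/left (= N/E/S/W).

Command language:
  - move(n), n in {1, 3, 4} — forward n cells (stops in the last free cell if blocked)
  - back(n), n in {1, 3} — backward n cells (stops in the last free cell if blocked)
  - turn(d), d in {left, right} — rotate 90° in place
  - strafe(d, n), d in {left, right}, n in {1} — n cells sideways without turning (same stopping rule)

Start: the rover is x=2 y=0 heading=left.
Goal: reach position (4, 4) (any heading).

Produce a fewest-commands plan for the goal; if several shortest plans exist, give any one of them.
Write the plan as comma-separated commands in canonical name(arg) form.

turn(right), strafe(right, 1), strafe(right, 1), move(4)

initial: x=2 y=0 heading=left
1. turn(right) → x=2 y=0 heading=up
2. strafe(right, 1) → x=3 y=0 heading=up
3. strafe(right, 1) → x=4 y=0 heading=up
4. move(4) → x=4 y=4 heading=up
shorter routes all fall short; 4 is best.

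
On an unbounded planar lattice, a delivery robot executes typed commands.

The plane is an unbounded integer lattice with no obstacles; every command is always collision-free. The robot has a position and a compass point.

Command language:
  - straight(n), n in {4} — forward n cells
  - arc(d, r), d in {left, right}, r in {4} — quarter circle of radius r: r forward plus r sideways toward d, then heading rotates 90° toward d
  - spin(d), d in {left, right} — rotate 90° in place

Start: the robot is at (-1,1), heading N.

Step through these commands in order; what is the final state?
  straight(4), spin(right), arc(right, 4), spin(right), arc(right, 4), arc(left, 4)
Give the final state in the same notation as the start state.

initial: at (-1,1), heading N
t=1 straight(4) ⇒ at (-1,5), heading N
t=2 spin(right) ⇒ at (-1,5), heading E
t=3 arc(right, 4) ⇒ at (3,1), heading S
t=4 spin(right) ⇒ at (3,1), heading W
t=5 arc(right, 4) ⇒ at (-1,5), heading N
t=6 arc(left, 4) ⇒ at (-5,9), heading W

at (-5,9), heading W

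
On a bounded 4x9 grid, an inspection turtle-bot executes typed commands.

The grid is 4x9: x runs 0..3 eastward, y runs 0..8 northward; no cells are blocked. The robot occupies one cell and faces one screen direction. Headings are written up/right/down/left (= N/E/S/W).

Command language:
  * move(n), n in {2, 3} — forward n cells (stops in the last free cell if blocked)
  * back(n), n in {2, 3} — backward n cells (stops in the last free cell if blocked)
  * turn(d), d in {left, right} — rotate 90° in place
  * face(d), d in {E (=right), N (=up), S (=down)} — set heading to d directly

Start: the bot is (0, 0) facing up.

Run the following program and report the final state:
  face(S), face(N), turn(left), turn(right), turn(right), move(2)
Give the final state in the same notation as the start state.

(2, 0) facing right

start: (0, 0) facing up
[1] after face(S): (0, 0) facing down
[2] after face(N): (0, 0) facing up
[3] after turn(left): (0, 0) facing left
[4] after turn(right): (0, 0) facing up
[5] after turn(right): (0, 0) facing right
[6] after move(2): (2, 0) facing right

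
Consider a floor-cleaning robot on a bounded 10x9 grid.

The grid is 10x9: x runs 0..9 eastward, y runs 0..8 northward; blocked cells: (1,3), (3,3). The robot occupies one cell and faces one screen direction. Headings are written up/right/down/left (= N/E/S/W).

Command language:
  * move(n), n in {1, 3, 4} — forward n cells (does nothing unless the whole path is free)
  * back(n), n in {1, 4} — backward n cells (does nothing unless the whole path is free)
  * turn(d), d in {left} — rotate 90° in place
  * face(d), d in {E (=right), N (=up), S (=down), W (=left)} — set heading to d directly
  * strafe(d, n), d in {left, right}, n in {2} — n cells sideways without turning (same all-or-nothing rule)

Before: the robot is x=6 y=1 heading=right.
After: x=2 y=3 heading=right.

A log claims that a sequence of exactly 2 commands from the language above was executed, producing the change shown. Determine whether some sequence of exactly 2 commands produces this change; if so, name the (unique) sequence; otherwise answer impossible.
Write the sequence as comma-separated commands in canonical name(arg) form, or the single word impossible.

back(4), strafe(left, 2)

key: still facing E at the end — nothing in the sequence rotates
t0: x=6 y=1 heading=right
[1] after back(4): x=2 y=1 heading=right
[2] after strafe(left, 2): x=2 y=3 heading=right
no rival 2-sequence matches.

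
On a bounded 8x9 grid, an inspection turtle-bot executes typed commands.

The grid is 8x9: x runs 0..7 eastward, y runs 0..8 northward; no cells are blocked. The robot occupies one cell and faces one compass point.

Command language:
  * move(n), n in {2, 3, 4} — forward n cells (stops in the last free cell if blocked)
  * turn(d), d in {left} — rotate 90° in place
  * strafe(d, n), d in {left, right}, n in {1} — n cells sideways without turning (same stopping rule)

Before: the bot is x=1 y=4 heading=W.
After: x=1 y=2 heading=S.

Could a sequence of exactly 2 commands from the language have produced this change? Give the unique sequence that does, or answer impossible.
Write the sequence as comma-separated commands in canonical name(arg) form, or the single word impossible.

key: cell and facing (now S) both changed — the 2 commands mix motion and turning
initial: x=1 y=4 heading=W
[1] after turn(left): x=1 y=4 heading=S
[2] after move(2): x=1 y=2 heading=S
uniquely the one of 36 2-step routes that fits.

turn(left), move(2)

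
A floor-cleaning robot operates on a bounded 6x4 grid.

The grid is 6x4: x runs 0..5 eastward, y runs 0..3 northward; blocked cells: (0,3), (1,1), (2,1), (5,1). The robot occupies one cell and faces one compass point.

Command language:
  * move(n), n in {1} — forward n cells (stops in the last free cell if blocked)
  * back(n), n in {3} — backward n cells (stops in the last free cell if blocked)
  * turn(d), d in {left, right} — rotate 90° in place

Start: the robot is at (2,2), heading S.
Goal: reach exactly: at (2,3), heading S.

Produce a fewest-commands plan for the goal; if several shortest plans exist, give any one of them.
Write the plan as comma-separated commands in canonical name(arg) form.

from: at (2,2), heading S
[1] after back(3): at (2,3), heading S
nothing shorter than 1 reaches the goal.

back(3)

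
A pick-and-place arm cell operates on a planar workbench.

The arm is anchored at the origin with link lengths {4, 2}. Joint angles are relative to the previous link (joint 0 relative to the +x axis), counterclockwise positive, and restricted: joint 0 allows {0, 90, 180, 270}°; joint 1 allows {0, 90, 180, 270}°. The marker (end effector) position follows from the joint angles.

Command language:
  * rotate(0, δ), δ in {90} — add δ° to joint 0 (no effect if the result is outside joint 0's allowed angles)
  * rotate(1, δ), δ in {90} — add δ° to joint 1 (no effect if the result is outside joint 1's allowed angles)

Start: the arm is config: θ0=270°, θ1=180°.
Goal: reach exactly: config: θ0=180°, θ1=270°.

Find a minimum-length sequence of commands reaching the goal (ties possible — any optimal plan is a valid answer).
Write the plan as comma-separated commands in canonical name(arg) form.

rotate(0, 90), rotate(0, 90), rotate(0, 90), rotate(1, 90)

t0: config: θ0=270°, θ1=180°
t=1 rotate(0, 90) ⇒ config: θ0=0°, θ1=180°
t=2 rotate(0, 90) ⇒ config: θ0=90°, θ1=180°
t=3 rotate(0, 90) ⇒ config: θ0=180°, θ1=180°
t=4 rotate(1, 90) ⇒ config: θ0=180°, θ1=270°
nothing shorter than 4 reaches the goal.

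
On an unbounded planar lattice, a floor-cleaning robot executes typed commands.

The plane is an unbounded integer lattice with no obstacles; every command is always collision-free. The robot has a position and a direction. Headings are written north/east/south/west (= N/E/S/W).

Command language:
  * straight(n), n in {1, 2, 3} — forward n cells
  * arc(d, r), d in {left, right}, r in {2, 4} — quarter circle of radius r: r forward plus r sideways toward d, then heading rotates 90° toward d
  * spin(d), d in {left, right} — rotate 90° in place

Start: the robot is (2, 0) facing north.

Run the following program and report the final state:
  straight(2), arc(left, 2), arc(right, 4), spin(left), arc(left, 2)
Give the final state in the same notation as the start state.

t0: (2, 0) facing north
step 1 (straight(2)): (2, 2) facing north
step 2 (arc(left, 2)): (0, 4) facing west
step 3 (arc(right, 4)): (-4, 8) facing north
step 4 (spin(left)): (-4, 8) facing west
step 5 (arc(left, 2)): (-6, 6) facing south

(-6, 6) facing south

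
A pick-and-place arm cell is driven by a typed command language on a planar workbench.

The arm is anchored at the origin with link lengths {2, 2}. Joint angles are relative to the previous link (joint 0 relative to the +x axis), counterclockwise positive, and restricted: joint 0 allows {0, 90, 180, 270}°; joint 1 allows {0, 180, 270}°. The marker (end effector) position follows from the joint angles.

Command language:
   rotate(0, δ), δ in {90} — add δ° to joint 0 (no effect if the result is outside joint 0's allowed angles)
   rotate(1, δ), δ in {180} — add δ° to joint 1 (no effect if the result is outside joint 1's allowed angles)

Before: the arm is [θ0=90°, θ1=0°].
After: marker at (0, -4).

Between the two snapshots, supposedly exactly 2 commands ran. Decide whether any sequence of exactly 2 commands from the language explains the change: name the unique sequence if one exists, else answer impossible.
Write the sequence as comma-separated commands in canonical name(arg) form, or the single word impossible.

rotate(0, 90), rotate(0, 90)

from: [θ0=90°, θ1=0°]
step 1 (rotate(0, 90)): [θ0=180°, θ1=0°]
step 2 (rotate(0, 90)): [θ0=270°, θ1=0°]
no rival 2-sequence matches.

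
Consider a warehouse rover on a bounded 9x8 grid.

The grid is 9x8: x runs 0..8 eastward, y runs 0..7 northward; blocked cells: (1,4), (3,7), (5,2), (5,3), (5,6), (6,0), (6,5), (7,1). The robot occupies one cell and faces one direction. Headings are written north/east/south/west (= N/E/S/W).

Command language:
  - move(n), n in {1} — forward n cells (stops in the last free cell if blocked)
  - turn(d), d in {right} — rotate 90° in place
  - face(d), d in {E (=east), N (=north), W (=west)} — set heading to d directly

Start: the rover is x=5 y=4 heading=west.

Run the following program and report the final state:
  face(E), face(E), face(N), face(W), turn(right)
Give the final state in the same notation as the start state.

x=5 y=4 heading=north

t0: x=5 y=4 heading=west
t=1 face(E) ⇒ x=5 y=4 heading=east
t=2 face(E) ⇒ x=5 y=4 heading=east
t=3 face(N) ⇒ x=5 y=4 heading=north
t=4 face(W) ⇒ x=5 y=4 heading=west
t=5 turn(right) ⇒ x=5 y=4 heading=north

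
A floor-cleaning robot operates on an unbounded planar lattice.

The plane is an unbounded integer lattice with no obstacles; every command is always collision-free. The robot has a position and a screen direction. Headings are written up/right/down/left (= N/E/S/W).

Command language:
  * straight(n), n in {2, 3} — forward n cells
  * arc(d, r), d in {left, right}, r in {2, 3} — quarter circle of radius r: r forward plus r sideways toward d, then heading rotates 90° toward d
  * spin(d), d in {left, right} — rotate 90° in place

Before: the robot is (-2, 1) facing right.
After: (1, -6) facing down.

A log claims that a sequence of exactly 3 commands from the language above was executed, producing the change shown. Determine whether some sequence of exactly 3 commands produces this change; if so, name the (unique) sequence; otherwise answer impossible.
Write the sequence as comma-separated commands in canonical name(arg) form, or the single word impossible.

arc(right, 3), straight(2), straight(2)

key: order matters: swapping arc(right, 3) and straight(2) lands elsewhere
t0: (-2, 1) facing right
step 1 (arc(right, 3)): (1, -2) facing down
step 2 (straight(2)): (1, -4) facing down
step 3 (straight(2)): (1, -6) facing down
no rival 3-sequence matches.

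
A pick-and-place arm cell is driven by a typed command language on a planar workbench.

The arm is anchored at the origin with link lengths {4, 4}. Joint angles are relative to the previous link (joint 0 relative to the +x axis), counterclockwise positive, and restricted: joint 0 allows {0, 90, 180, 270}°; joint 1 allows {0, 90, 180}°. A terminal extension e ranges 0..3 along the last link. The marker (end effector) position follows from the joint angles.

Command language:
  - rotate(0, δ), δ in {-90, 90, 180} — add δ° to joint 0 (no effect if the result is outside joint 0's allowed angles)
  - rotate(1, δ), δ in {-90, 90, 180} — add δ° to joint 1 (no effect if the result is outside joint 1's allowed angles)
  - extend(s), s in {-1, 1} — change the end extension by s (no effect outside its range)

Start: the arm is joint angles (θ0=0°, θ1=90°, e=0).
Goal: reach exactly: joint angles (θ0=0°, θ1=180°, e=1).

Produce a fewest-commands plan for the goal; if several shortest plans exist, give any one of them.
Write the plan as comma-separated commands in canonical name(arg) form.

initial: joint angles (θ0=0°, θ1=90°, e=0)
[1] after extend(1): joint angles (θ0=0°, θ1=90°, e=1)
[2] after rotate(1, 90): joint angles (θ0=0°, θ1=180°, e=1)
shorter routes all fall short; 2 is best.

extend(1), rotate(1, 90)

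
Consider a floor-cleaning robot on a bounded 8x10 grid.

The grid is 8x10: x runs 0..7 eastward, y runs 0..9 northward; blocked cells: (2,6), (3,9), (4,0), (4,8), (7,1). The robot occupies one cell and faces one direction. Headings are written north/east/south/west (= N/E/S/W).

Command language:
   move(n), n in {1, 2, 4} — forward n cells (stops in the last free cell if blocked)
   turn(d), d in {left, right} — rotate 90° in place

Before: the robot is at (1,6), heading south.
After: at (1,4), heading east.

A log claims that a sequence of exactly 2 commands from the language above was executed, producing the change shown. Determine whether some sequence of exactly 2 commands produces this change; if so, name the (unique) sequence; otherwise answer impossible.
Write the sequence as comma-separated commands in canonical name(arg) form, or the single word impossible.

key: cell and facing (now E) both changed — the 2 commands mix motion and turning
from: at (1,6), heading south
1. move(2) → at (1,4), heading south
2. turn(left) → at (1,4), heading east
uniquely the one of 25 2-step routes that fits.

move(2), turn(left)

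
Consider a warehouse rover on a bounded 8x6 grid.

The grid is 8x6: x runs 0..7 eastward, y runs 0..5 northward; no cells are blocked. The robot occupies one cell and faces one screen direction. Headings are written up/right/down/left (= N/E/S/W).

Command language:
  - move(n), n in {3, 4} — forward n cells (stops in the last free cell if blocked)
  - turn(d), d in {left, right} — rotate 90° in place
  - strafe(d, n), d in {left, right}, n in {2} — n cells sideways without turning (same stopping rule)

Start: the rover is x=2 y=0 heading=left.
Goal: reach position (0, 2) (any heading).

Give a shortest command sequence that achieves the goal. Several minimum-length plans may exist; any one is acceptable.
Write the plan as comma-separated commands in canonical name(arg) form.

from: x=2 y=0 heading=left
1. move(4) → x=0 y=0 heading=left
2. strafe(right, 2) → x=0 y=2 heading=left
nothing shorter than 2 reaches the goal.

move(4), strafe(right, 2)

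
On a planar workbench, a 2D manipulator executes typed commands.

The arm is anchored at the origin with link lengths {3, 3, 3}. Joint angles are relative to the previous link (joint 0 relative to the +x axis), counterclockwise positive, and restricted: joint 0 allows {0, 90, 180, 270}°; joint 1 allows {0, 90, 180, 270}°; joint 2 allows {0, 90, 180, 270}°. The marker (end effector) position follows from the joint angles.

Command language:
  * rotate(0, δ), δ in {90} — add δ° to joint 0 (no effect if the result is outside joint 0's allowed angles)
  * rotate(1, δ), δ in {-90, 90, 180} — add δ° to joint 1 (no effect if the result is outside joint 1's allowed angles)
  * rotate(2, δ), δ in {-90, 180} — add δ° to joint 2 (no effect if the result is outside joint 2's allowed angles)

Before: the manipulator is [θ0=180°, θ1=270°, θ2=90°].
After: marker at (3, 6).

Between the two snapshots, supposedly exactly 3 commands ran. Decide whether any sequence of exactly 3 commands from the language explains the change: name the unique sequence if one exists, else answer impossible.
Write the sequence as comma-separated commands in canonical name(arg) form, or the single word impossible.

rotate(0, 90), rotate(0, 90), rotate(0, 90)

t0: [θ0=180°, θ1=270°, θ2=90°]
1. rotate(0, 90) → [θ0=270°, θ1=270°, θ2=90°]
2. rotate(0, 90) → [θ0=0°, θ1=270°, θ2=90°]
3. rotate(0, 90) → [θ0=90°, θ1=270°, θ2=90°]
uniquely the one of 216 3-step routes that fits.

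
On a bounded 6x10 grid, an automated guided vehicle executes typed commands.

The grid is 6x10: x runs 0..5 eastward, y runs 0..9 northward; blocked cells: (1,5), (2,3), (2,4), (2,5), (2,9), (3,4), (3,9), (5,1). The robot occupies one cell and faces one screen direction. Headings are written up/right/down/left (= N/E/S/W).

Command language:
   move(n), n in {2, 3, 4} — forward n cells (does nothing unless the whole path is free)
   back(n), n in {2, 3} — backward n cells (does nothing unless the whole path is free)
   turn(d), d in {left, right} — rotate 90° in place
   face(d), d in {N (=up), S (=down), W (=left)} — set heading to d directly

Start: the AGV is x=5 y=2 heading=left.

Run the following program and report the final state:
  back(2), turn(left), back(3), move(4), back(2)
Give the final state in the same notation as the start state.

t0: x=5 y=2 heading=left
[1] after back(2): x=5 y=2 heading=left
[2] after turn(left): x=5 y=2 heading=down
[3] after back(3): x=5 y=5 heading=down
[4] after move(4): x=5 y=5 heading=down
[5] after back(2): x=5 y=7 heading=down

x=5 y=7 heading=down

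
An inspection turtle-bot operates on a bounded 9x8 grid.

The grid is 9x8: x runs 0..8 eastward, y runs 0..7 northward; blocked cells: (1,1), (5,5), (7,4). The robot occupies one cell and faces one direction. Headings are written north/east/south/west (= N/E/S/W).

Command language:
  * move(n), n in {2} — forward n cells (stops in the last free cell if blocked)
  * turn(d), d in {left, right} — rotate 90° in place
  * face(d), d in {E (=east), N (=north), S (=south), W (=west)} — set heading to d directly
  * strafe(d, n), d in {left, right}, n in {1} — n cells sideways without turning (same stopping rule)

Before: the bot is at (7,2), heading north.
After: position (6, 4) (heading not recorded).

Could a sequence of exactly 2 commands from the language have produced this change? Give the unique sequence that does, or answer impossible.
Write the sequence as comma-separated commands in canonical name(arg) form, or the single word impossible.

key: order matters: swapping strafe(left, 1) and move(2) lands elsewhere
initial: at (7,2), heading north
1. strafe(left, 1) → at (6,2), heading north
2. move(2) → at (6,4), heading north
no rival 2-sequence matches.

strafe(left, 1), move(2)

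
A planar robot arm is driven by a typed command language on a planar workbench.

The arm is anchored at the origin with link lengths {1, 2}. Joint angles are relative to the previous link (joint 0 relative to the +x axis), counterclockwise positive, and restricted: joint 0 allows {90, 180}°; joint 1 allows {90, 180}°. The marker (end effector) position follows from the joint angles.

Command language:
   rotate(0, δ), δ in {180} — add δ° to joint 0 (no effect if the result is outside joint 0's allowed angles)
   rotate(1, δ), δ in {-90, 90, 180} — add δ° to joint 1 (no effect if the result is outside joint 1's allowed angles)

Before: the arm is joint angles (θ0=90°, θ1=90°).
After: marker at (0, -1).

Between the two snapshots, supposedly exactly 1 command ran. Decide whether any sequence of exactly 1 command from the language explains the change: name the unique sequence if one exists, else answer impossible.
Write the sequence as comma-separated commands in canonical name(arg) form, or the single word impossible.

from: joint angles (θ0=90°, θ1=90°)
step 1 (rotate(1, 90)): joint angles (θ0=90°, θ1=180°)
uniquely the one of 4 1-step routes that fits.

rotate(1, 90)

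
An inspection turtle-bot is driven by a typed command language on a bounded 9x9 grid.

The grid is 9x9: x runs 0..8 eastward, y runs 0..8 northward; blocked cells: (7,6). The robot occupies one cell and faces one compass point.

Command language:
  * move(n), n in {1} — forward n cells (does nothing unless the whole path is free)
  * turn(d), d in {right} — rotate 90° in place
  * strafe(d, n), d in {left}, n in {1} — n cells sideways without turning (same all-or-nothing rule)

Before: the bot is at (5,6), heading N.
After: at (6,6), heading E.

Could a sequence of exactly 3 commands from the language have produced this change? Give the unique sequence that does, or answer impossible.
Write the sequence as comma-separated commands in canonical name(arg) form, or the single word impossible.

turn(right), move(1), move(1)

key: the second move(1) would hit the blocked cell at (7,6), so it does nothing
t0: at (5,6), heading N
1. turn(right) → at (5,6), heading E
2. move(1) → at (6,6), heading E
3. move(1) → at (6,6), heading E
no rival 3-sequence matches.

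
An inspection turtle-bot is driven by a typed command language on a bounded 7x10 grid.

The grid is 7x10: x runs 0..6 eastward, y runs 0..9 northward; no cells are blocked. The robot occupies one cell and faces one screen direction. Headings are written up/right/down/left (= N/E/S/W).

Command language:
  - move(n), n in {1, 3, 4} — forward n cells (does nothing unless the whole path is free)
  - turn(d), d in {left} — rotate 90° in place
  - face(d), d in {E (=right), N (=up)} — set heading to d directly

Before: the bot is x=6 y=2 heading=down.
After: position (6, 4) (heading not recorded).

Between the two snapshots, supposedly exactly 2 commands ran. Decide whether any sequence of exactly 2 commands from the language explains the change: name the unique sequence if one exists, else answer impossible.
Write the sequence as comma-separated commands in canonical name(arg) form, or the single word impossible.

impossible

every 2-command combo misses the target.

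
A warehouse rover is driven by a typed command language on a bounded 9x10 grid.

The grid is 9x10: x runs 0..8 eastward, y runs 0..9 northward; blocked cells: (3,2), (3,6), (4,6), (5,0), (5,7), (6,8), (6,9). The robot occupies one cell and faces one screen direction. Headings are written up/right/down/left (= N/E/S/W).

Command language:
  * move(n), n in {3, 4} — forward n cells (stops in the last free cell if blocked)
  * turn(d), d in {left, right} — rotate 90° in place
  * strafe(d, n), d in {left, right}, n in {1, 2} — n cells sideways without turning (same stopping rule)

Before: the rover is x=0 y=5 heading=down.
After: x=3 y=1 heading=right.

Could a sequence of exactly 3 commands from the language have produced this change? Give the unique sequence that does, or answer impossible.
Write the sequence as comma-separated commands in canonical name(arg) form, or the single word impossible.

key: running move(3) before move(4) would end elsewhere — order is forced
begin: x=0 y=5 heading=down
step 1 (move(4)): x=0 y=1 heading=down
step 2 (turn(left)): x=0 y=1 heading=right
step 3 (move(3)): x=3 y=1 heading=right
no other 3-command option fits: unique.

move(4), turn(left), move(3)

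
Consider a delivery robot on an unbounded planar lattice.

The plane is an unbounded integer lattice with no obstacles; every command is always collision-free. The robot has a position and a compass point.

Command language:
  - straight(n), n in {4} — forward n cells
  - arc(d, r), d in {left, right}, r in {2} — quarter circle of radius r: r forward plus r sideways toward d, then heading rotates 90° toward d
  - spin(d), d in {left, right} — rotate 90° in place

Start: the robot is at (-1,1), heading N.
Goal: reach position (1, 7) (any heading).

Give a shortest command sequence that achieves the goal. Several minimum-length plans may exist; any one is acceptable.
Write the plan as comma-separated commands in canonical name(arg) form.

start: at (-1,1), heading N
[1] after straight(4): at (-1,5), heading N
[2] after arc(right, 2): at (1,7), heading E
nothing shorter than 2 reaches the goal.

straight(4), arc(right, 2)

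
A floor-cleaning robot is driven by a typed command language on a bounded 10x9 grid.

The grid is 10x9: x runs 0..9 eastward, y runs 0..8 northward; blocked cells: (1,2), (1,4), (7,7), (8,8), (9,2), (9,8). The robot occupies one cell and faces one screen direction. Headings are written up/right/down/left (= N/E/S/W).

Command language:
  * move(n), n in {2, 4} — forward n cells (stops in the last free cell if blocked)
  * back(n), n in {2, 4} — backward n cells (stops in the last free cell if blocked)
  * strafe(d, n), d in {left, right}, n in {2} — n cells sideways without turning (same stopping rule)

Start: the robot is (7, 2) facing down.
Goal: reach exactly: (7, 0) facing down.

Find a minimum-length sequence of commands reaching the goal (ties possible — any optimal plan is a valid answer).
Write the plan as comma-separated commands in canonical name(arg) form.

from: (7, 2) facing down
step 1 (move(4)): (7, 0) facing down
shorter routes all fall short; 1 is best.

move(4)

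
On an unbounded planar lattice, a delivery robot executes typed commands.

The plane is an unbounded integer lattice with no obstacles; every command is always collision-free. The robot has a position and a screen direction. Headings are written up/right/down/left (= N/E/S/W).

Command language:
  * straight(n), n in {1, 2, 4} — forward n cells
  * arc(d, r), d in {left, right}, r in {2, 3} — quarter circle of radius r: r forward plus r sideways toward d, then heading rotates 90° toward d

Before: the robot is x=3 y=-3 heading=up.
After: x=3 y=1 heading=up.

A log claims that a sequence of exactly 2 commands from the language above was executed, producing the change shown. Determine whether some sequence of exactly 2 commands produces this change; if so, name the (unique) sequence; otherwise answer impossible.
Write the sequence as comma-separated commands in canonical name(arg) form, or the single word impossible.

key: still facing N at the end — nothing in the sequence rotates
initial: x=3 y=-3 heading=up
1. straight(2) → x=3 y=-1 heading=up
2. straight(2) → x=3 y=1 heading=up
uniquely the one of 49 2-step routes that fits.

straight(2), straight(2)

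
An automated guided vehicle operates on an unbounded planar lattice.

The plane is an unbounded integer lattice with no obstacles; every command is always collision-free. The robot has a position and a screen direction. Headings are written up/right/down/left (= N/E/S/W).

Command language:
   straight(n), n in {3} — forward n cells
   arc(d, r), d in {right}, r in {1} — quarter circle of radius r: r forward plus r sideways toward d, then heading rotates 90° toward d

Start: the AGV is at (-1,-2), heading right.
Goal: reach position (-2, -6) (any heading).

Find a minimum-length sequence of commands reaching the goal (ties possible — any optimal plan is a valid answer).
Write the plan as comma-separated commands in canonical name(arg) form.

initial: at (-1,-2), heading right
t=1 arc(right, 1) ⇒ at (0,-3), heading down
t=2 straight(3) ⇒ at (0,-6), heading down
t=3 arc(right, 1) ⇒ at (-1,-7), heading left
t=4 arc(right, 1) ⇒ at (-2,-6), heading up
nothing shorter than 4 reaches the goal.

arc(right, 1), straight(3), arc(right, 1), arc(right, 1)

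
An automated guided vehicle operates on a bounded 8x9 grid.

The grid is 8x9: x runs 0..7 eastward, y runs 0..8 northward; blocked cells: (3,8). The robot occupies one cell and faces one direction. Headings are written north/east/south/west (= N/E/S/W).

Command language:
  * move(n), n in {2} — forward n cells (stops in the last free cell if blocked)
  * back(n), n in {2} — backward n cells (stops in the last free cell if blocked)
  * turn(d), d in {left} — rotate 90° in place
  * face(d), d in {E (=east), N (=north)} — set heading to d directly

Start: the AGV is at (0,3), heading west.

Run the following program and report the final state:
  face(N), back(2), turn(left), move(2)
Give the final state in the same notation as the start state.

at (0,1), heading west

start: at (0,3), heading west
[1] after face(N): at (0,3), heading north
[2] after back(2): at (0,1), heading north
[3] after turn(left): at (0,1), heading west
[4] after move(2): at (0,1), heading west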